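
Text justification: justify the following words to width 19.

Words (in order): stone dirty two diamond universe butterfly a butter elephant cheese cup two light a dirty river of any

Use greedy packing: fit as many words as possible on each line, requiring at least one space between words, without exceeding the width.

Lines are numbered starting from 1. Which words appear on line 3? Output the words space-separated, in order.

Answer: butterfly a butter

Derivation:
Line 1: ['stone', 'dirty', 'two'] (min_width=15, slack=4)
Line 2: ['diamond', 'universe'] (min_width=16, slack=3)
Line 3: ['butterfly', 'a', 'butter'] (min_width=18, slack=1)
Line 4: ['elephant', 'cheese', 'cup'] (min_width=19, slack=0)
Line 5: ['two', 'light', 'a', 'dirty'] (min_width=17, slack=2)
Line 6: ['river', 'of', 'any'] (min_width=12, slack=7)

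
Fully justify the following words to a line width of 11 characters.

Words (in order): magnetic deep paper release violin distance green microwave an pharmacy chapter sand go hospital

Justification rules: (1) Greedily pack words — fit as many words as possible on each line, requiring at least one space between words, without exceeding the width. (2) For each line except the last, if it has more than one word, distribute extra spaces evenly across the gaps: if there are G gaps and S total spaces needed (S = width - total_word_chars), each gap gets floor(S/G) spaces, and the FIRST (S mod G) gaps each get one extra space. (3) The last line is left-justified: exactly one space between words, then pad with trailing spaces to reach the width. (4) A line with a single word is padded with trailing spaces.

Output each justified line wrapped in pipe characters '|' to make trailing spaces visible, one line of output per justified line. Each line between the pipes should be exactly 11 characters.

Line 1: ['magnetic'] (min_width=8, slack=3)
Line 2: ['deep', 'paper'] (min_width=10, slack=1)
Line 3: ['release'] (min_width=7, slack=4)
Line 4: ['violin'] (min_width=6, slack=5)
Line 5: ['distance'] (min_width=8, slack=3)
Line 6: ['green'] (min_width=5, slack=6)
Line 7: ['microwave'] (min_width=9, slack=2)
Line 8: ['an', 'pharmacy'] (min_width=11, slack=0)
Line 9: ['chapter'] (min_width=7, slack=4)
Line 10: ['sand', 'go'] (min_width=7, slack=4)
Line 11: ['hospital'] (min_width=8, slack=3)

Answer: |magnetic   |
|deep  paper|
|release    |
|violin     |
|distance   |
|green      |
|microwave  |
|an pharmacy|
|chapter    |
|sand     go|
|hospital   |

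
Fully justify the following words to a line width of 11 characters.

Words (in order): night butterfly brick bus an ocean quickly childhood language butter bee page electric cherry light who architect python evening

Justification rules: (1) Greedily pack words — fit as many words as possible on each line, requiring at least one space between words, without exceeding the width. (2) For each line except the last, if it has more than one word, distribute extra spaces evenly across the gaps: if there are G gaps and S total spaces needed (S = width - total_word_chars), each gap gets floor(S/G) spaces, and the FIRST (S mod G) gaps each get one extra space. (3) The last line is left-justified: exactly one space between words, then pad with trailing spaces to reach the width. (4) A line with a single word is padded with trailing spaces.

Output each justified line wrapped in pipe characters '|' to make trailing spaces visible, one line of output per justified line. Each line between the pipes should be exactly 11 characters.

Answer: |night      |
|butterfly  |
|brick   bus|
|an    ocean|
|quickly    |
|childhood  |
|language   |
|butter  bee|
|page       |
|electric   |
|cherry     |
|light   who|
|architect  |
|python     |
|evening    |

Derivation:
Line 1: ['night'] (min_width=5, slack=6)
Line 2: ['butterfly'] (min_width=9, slack=2)
Line 3: ['brick', 'bus'] (min_width=9, slack=2)
Line 4: ['an', 'ocean'] (min_width=8, slack=3)
Line 5: ['quickly'] (min_width=7, slack=4)
Line 6: ['childhood'] (min_width=9, slack=2)
Line 7: ['language'] (min_width=8, slack=3)
Line 8: ['butter', 'bee'] (min_width=10, slack=1)
Line 9: ['page'] (min_width=4, slack=7)
Line 10: ['electric'] (min_width=8, slack=3)
Line 11: ['cherry'] (min_width=6, slack=5)
Line 12: ['light', 'who'] (min_width=9, slack=2)
Line 13: ['architect'] (min_width=9, slack=2)
Line 14: ['python'] (min_width=6, slack=5)
Line 15: ['evening'] (min_width=7, slack=4)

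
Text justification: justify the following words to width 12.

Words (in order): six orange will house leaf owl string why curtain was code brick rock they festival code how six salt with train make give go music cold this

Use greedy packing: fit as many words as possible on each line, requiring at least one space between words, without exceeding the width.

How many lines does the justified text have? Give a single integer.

Line 1: ['six', 'orange'] (min_width=10, slack=2)
Line 2: ['will', 'house'] (min_width=10, slack=2)
Line 3: ['leaf', 'owl'] (min_width=8, slack=4)
Line 4: ['string', 'why'] (min_width=10, slack=2)
Line 5: ['curtain', 'was'] (min_width=11, slack=1)
Line 6: ['code', 'brick'] (min_width=10, slack=2)
Line 7: ['rock', 'they'] (min_width=9, slack=3)
Line 8: ['festival'] (min_width=8, slack=4)
Line 9: ['code', 'how', 'six'] (min_width=12, slack=0)
Line 10: ['salt', 'with'] (min_width=9, slack=3)
Line 11: ['train', 'make'] (min_width=10, slack=2)
Line 12: ['give', 'go'] (min_width=7, slack=5)
Line 13: ['music', 'cold'] (min_width=10, slack=2)
Line 14: ['this'] (min_width=4, slack=8)
Total lines: 14

Answer: 14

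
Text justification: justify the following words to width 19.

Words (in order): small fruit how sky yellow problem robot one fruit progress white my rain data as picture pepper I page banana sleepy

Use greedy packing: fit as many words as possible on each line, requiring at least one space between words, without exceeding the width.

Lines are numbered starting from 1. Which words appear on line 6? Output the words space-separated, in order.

Answer: picture pepper I

Derivation:
Line 1: ['small', 'fruit', 'how', 'sky'] (min_width=19, slack=0)
Line 2: ['yellow', 'problem'] (min_width=14, slack=5)
Line 3: ['robot', 'one', 'fruit'] (min_width=15, slack=4)
Line 4: ['progress', 'white', 'my'] (min_width=17, slack=2)
Line 5: ['rain', 'data', 'as'] (min_width=12, slack=7)
Line 6: ['picture', 'pepper', 'I'] (min_width=16, slack=3)
Line 7: ['page', 'banana', 'sleepy'] (min_width=18, slack=1)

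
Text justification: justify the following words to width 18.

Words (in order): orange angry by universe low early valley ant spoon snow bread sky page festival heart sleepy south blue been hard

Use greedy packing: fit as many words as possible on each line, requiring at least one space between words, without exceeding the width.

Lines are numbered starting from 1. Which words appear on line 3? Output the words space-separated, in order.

Answer: valley ant spoon

Derivation:
Line 1: ['orange', 'angry', 'by'] (min_width=15, slack=3)
Line 2: ['universe', 'low', 'early'] (min_width=18, slack=0)
Line 3: ['valley', 'ant', 'spoon'] (min_width=16, slack=2)
Line 4: ['snow', 'bread', 'sky'] (min_width=14, slack=4)
Line 5: ['page', 'festival'] (min_width=13, slack=5)
Line 6: ['heart', 'sleepy', 'south'] (min_width=18, slack=0)
Line 7: ['blue', 'been', 'hard'] (min_width=14, slack=4)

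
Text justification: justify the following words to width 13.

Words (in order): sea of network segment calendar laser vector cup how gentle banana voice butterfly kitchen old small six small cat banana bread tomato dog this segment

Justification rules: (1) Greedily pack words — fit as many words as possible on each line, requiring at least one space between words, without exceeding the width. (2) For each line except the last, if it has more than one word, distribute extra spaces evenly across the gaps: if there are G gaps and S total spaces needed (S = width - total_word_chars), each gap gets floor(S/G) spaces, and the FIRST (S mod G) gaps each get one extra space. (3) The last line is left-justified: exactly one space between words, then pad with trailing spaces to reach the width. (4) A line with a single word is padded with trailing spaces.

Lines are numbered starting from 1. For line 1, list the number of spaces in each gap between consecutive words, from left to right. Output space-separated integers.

Line 1: ['sea', 'of'] (min_width=6, slack=7)
Line 2: ['network'] (min_width=7, slack=6)
Line 3: ['segment'] (min_width=7, slack=6)
Line 4: ['calendar'] (min_width=8, slack=5)
Line 5: ['laser', 'vector'] (min_width=12, slack=1)
Line 6: ['cup', 'how'] (min_width=7, slack=6)
Line 7: ['gentle', 'banana'] (min_width=13, slack=0)
Line 8: ['voice'] (min_width=5, slack=8)
Line 9: ['butterfly'] (min_width=9, slack=4)
Line 10: ['kitchen', 'old'] (min_width=11, slack=2)
Line 11: ['small', 'six'] (min_width=9, slack=4)
Line 12: ['small', 'cat'] (min_width=9, slack=4)
Line 13: ['banana', 'bread'] (min_width=12, slack=1)
Line 14: ['tomato', 'dog'] (min_width=10, slack=3)
Line 15: ['this', 'segment'] (min_width=12, slack=1)

Answer: 8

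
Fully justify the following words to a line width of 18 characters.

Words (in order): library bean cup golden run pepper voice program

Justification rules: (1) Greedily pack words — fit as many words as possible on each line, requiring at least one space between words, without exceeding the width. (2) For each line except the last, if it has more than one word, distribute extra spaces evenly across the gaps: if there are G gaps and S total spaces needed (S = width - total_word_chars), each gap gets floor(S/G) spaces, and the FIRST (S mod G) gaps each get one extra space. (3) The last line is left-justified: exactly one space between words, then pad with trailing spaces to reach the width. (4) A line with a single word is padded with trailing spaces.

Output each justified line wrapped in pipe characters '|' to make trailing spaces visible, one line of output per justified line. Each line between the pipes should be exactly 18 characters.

Answer: |library  bean  cup|
|golden  run pepper|
|voice program     |

Derivation:
Line 1: ['library', 'bean', 'cup'] (min_width=16, slack=2)
Line 2: ['golden', 'run', 'pepper'] (min_width=17, slack=1)
Line 3: ['voice', 'program'] (min_width=13, slack=5)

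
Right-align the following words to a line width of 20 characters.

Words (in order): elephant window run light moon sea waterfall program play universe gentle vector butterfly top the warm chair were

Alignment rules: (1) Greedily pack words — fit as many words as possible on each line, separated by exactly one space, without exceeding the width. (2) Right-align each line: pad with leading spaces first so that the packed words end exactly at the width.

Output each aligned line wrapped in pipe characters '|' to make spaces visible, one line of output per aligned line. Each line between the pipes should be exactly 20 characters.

Answer: | elephant window run|
|      light moon sea|
|   waterfall program|
|play universe gentle|
|vector butterfly top|
| the warm chair were|

Derivation:
Line 1: ['elephant', 'window', 'run'] (min_width=19, slack=1)
Line 2: ['light', 'moon', 'sea'] (min_width=14, slack=6)
Line 3: ['waterfall', 'program'] (min_width=17, slack=3)
Line 4: ['play', 'universe', 'gentle'] (min_width=20, slack=0)
Line 5: ['vector', 'butterfly', 'top'] (min_width=20, slack=0)
Line 6: ['the', 'warm', 'chair', 'were'] (min_width=19, slack=1)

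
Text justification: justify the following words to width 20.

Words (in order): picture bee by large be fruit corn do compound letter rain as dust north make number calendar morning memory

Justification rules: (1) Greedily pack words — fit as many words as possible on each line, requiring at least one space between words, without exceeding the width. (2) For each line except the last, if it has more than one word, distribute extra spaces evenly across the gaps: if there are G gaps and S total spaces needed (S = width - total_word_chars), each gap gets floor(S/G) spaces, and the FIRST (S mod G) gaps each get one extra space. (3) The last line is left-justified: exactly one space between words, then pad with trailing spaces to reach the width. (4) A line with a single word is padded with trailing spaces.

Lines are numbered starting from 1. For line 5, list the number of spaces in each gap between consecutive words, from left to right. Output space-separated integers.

Line 1: ['picture', 'bee', 'by', 'large'] (min_width=20, slack=0)
Line 2: ['be', 'fruit', 'corn', 'do'] (min_width=16, slack=4)
Line 3: ['compound', 'letter', 'rain'] (min_width=20, slack=0)
Line 4: ['as', 'dust', 'north', 'make'] (min_width=18, slack=2)
Line 5: ['number', 'calendar'] (min_width=15, slack=5)
Line 6: ['morning', 'memory'] (min_width=14, slack=6)

Answer: 6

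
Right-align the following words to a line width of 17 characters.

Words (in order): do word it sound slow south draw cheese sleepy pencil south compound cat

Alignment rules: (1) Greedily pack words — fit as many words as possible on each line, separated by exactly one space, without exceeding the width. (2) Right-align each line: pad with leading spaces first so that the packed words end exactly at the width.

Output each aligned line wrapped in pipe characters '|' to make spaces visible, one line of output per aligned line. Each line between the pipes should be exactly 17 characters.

Answer: | do word it sound|
|  slow south draw|
|    cheese sleepy|
|     pencil south|
|     compound cat|

Derivation:
Line 1: ['do', 'word', 'it', 'sound'] (min_width=16, slack=1)
Line 2: ['slow', 'south', 'draw'] (min_width=15, slack=2)
Line 3: ['cheese', 'sleepy'] (min_width=13, slack=4)
Line 4: ['pencil', 'south'] (min_width=12, slack=5)
Line 5: ['compound', 'cat'] (min_width=12, slack=5)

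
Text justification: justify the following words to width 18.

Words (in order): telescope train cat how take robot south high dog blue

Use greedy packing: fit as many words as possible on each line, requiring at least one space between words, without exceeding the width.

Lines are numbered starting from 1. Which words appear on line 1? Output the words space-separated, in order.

Answer: telescope train

Derivation:
Line 1: ['telescope', 'train'] (min_width=15, slack=3)
Line 2: ['cat', 'how', 'take', 'robot'] (min_width=18, slack=0)
Line 3: ['south', 'high', 'dog'] (min_width=14, slack=4)
Line 4: ['blue'] (min_width=4, slack=14)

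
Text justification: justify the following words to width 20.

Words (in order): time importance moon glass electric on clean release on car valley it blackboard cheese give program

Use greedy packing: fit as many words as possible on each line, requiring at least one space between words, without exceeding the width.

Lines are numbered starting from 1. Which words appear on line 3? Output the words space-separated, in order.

Answer: clean release on car

Derivation:
Line 1: ['time', 'importance', 'moon'] (min_width=20, slack=0)
Line 2: ['glass', 'electric', 'on'] (min_width=17, slack=3)
Line 3: ['clean', 'release', 'on', 'car'] (min_width=20, slack=0)
Line 4: ['valley', 'it', 'blackboard'] (min_width=20, slack=0)
Line 5: ['cheese', 'give', 'program'] (min_width=19, slack=1)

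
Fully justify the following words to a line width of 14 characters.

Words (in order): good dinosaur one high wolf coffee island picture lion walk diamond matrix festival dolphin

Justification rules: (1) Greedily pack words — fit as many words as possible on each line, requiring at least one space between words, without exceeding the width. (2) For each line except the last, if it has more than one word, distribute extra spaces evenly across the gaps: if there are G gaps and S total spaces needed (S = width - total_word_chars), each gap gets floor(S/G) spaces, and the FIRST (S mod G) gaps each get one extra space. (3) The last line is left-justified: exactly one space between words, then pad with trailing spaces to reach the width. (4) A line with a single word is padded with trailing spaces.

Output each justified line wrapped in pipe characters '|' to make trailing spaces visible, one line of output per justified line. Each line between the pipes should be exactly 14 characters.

Line 1: ['good', 'dinosaur'] (min_width=13, slack=1)
Line 2: ['one', 'high', 'wolf'] (min_width=13, slack=1)
Line 3: ['coffee', 'island'] (min_width=13, slack=1)
Line 4: ['picture', 'lion'] (min_width=12, slack=2)
Line 5: ['walk', 'diamond'] (min_width=12, slack=2)
Line 6: ['matrix'] (min_width=6, slack=8)
Line 7: ['festival'] (min_width=8, slack=6)
Line 8: ['dolphin'] (min_width=7, slack=7)

Answer: |good  dinosaur|
|one  high wolf|
|coffee  island|
|picture   lion|
|walk   diamond|
|matrix        |
|festival      |
|dolphin       |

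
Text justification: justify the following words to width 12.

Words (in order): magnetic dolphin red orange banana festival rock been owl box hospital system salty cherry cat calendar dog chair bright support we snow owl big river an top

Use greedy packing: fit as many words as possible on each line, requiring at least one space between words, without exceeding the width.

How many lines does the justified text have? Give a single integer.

Answer: 15

Derivation:
Line 1: ['magnetic'] (min_width=8, slack=4)
Line 2: ['dolphin', 'red'] (min_width=11, slack=1)
Line 3: ['orange'] (min_width=6, slack=6)
Line 4: ['banana'] (min_width=6, slack=6)
Line 5: ['festival'] (min_width=8, slack=4)
Line 6: ['rock', 'been'] (min_width=9, slack=3)
Line 7: ['owl', 'box'] (min_width=7, slack=5)
Line 8: ['hospital'] (min_width=8, slack=4)
Line 9: ['system', 'salty'] (min_width=12, slack=0)
Line 10: ['cherry', 'cat'] (min_width=10, slack=2)
Line 11: ['calendar', 'dog'] (min_width=12, slack=0)
Line 12: ['chair', 'bright'] (min_width=12, slack=0)
Line 13: ['support', 'we'] (min_width=10, slack=2)
Line 14: ['snow', 'owl', 'big'] (min_width=12, slack=0)
Line 15: ['river', 'an', 'top'] (min_width=12, slack=0)
Total lines: 15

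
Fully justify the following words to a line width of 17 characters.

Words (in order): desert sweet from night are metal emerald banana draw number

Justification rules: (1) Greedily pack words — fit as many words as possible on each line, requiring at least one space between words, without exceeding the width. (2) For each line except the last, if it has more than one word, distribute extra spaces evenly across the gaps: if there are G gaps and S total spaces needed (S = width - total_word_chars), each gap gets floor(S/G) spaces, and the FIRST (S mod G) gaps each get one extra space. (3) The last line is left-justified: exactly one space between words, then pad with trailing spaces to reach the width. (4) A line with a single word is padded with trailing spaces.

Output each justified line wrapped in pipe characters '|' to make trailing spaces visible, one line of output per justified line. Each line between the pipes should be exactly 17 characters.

Line 1: ['desert', 'sweet', 'from'] (min_width=17, slack=0)
Line 2: ['night', 'are', 'metal'] (min_width=15, slack=2)
Line 3: ['emerald', 'banana'] (min_width=14, slack=3)
Line 4: ['draw', 'number'] (min_width=11, slack=6)

Answer: |desert sweet from|
|night  are  metal|
|emerald    banana|
|draw number      |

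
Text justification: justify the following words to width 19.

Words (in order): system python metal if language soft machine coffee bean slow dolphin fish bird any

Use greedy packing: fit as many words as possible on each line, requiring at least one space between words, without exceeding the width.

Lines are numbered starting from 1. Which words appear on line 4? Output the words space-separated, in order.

Answer: slow dolphin fish

Derivation:
Line 1: ['system', 'python', 'metal'] (min_width=19, slack=0)
Line 2: ['if', 'language', 'soft'] (min_width=16, slack=3)
Line 3: ['machine', 'coffee', 'bean'] (min_width=19, slack=0)
Line 4: ['slow', 'dolphin', 'fish'] (min_width=17, slack=2)
Line 5: ['bird', 'any'] (min_width=8, slack=11)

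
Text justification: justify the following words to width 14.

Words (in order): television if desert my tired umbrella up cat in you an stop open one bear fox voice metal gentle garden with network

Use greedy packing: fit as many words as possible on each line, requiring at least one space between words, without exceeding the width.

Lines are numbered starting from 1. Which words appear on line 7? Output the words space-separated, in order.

Answer: voice metal

Derivation:
Line 1: ['television', 'if'] (min_width=13, slack=1)
Line 2: ['desert', 'my'] (min_width=9, slack=5)
Line 3: ['tired', 'umbrella'] (min_width=14, slack=0)
Line 4: ['up', 'cat', 'in', 'you'] (min_width=13, slack=1)
Line 5: ['an', 'stop', 'open'] (min_width=12, slack=2)
Line 6: ['one', 'bear', 'fox'] (min_width=12, slack=2)
Line 7: ['voice', 'metal'] (min_width=11, slack=3)
Line 8: ['gentle', 'garden'] (min_width=13, slack=1)
Line 9: ['with', 'network'] (min_width=12, slack=2)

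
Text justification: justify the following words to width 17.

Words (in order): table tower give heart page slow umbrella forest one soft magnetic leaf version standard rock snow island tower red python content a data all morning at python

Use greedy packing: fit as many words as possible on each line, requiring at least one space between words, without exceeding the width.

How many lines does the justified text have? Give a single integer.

Answer: 11

Derivation:
Line 1: ['table', 'tower', 'give'] (min_width=16, slack=1)
Line 2: ['heart', 'page', 'slow'] (min_width=15, slack=2)
Line 3: ['umbrella', 'forest'] (min_width=15, slack=2)
Line 4: ['one', 'soft', 'magnetic'] (min_width=17, slack=0)
Line 5: ['leaf', 'version'] (min_width=12, slack=5)
Line 6: ['standard', 'rock'] (min_width=13, slack=4)
Line 7: ['snow', 'island', 'tower'] (min_width=17, slack=0)
Line 8: ['red', 'python'] (min_width=10, slack=7)
Line 9: ['content', 'a', 'data'] (min_width=14, slack=3)
Line 10: ['all', 'morning', 'at'] (min_width=14, slack=3)
Line 11: ['python'] (min_width=6, slack=11)
Total lines: 11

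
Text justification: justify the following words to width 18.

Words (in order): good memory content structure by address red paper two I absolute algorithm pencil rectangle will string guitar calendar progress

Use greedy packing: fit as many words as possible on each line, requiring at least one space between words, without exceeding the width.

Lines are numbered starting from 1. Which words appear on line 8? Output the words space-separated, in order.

Answer: calendar progress

Derivation:
Line 1: ['good', 'memory'] (min_width=11, slack=7)
Line 2: ['content', 'structure'] (min_width=17, slack=1)
Line 3: ['by', 'address', 'red'] (min_width=14, slack=4)
Line 4: ['paper', 'two', 'I'] (min_width=11, slack=7)
Line 5: ['absolute', 'algorithm'] (min_width=18, slack=0)
Line 6: ['pencil', 'rectangle'] (min_width=16, slack=2)
Line 7: ['will', 'string', 'guitar'] (min_width=18, slack=0)
Line 8: ['calendar', 'progress'] (min_width=17, slack=1)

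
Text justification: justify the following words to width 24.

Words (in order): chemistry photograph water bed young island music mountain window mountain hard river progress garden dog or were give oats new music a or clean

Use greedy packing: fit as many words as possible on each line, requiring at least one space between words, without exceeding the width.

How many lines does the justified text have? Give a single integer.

Answer: 7

Derivation:
Line 1: ['chemistry', 'photograph'] (min_width=20, slack=4)
Line 2: ['water', 'bed', 'young', 'island'] (min_width=22, slack=2)
Line 3: ['music', 'mountain', 'window'] (min_width=21, slack=3)
Line 4: ['mountain', 'hard', 'river'] (min_width=19, slack=5)
Line 5: ['progress', 'garden', 'dog', 'or'] (min_width=22, slack=2)
Line 6: ['were', 'give', 'oats', 'new', 'music'] (min_width=24, slack=0)
Line 7: ['a', 'or', 'clean'] (min_width=10, slack=14)
Total lines: 7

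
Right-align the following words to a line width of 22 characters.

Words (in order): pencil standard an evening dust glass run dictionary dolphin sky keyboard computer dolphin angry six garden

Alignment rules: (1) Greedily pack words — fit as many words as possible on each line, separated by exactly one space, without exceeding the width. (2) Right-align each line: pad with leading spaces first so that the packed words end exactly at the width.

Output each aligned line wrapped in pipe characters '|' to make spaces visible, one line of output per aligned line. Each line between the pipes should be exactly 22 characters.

Line 1: ['pencil', 'standard', 'an'] (min_width=18, slack=4)
Line 2: ['evening', 'dust', 'glass', 'run'] (min_width=22, slack=0)
Line 3: ['dictionary', 'dolphin', 'sky'] (min_width=22, slack=0)
Line 4: ['keyboard', 'computer'] (min_width=17, slack=5)
Line 5: ['dolphin', 'angry', 'six'] (min_width=17, slack=5)
Line 6: ['garden'] (min_width=6, slack=16)

Answer: |    pencil standard an|
|evening dust glass run|
|dictionary dolphin sky|
|     keyboard computer|
|     dolphin angry six|
|                garden|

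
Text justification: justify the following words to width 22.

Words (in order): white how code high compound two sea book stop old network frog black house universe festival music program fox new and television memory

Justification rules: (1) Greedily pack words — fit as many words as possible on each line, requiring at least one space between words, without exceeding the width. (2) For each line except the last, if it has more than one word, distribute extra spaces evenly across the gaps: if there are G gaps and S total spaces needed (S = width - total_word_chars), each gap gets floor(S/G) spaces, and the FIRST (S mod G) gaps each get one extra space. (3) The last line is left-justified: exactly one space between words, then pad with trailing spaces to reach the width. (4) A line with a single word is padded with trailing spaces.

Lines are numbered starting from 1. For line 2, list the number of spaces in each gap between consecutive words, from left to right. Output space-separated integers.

Line 1: ['white', 'how', 'code', 'high'] (min_width=19, slack=3)
Line 2: ['compound', 'two', 'sea', 'book'] (min_width=21, slack=1)
Line 3: ['stop', 'old', 'network', 'frog'] (min_width=21, slack=1)
Line 4: ['black', 'house', 'universe'] (min_width=20, slack=2)
Line 5: ['festival', 'music', 'program'] (min_width=22, slack=0)
Line 6: ['fox', 'new', 'and', 'television'] (min_width=22, slack=0)
Line 7: ['memory'] (min_width=6, slack=16)

Answer: 2 1 1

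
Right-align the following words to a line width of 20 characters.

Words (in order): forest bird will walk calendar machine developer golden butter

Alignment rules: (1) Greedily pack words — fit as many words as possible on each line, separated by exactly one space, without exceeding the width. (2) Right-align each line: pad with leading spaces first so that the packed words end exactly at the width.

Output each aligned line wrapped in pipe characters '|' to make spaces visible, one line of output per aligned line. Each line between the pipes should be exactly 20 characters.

Line 1: ['forest', 'bird', 'will'] (min_width=16, slack=4)
Line 2: ['walk', 'calendar'] (min_width=13, slack=7)
Line 3: ['machine', 'developer'] (min_width=17, slack=3)
Line 4: ['golden', 'butter'] (min_width=13, slack=7)

Answer: |    forest bird will|
|       walk calendar|
|   machine developer|
|       golden butter|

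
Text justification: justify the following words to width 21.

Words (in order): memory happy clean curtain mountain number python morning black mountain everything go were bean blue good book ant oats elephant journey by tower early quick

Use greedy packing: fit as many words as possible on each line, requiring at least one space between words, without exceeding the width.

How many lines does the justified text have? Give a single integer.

Line 1: ['memory', 'happy', 'clean'] (min_width=18, slack=3)
Line 2: ['curtain', 'mountain'] (min_width=16, slack=5)
Line 3: ['number', 'python', 'morning'] (min_width=21, slack=0)
Line 4: ['black', 'mountain'] (min_width=14, slack=7)
Line 5: ['everything', 'go', 'were'] (min_width=18, slack=3)
Line 6: ['bean', 'blue', 'good', 'book'] (min_width=19, slack=2)
Line 7: ['ant', 'oats', 'elephant'] (min_width=17, slack=4)
Line 8: ['journey', 'by', 'tower'] (min_width=16, slack=5)
Line 9: ['early', 'quick'] (min_width=11, slack=10)
Total lines: 9

Answer: 9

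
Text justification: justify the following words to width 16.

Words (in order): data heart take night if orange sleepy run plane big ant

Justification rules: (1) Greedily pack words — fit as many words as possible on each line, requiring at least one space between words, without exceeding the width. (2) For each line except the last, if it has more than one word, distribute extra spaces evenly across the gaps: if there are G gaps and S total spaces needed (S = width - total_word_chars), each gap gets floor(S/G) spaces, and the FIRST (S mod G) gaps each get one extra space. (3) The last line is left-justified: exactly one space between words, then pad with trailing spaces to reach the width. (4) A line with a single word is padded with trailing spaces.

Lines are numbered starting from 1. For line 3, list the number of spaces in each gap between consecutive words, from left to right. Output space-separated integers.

Line 1: ['data', 'heart', 'take'] (min_width=15, slack=1)
Line 2: ['night', 'if', 'orange'] (min_width=15, slack=1)
Line 3: ['sleepy', 'run', 'plane'] (min_width=16, slack=0)
Line 4: ['big', 'ant'] (min_width=7, slack=9)

Answer: 1 1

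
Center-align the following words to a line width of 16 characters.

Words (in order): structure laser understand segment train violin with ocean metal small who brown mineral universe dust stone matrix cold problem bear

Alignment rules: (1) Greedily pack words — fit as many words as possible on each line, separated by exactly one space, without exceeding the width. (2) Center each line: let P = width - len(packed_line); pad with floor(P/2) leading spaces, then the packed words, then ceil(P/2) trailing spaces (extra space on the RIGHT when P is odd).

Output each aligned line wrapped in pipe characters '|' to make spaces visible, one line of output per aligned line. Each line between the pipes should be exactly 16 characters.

Answer: |structure laser |
|   understand   |
| segment train  |
|  violin with   |
|  ocean metal   |
|small who brown |
|mineral universe|
|   dust stone   |
|  matrix cold   |
|  problem bear  |

Derivation:
Line 1: ['structure', 'laser'] (min_width=15, slack=1)
Line 2: ['understand'] (min_width=10, slack=6)
Line 3: ['segment', 'train'] (min_width=13, slack=3)
Line 4: ['violin', 'with'] (min_width=11, slack=5)
Line 5: ['ocean', 'metal'] (min_width=11, slack=5)
Line 6: ['small', 'who', 'brown'] (min_width=15, slack=1)
Line 7: ['mineral', 'universe'] (min_width=16, slack=0)
Line 8: ['dust', 'stone'] (min_width=10, slack=6)
Line 9: ['matrix', 'cold'] (min_width=11, slack=5)
Line 10: ['problem', 'bear'] (min_width=12, slack=4)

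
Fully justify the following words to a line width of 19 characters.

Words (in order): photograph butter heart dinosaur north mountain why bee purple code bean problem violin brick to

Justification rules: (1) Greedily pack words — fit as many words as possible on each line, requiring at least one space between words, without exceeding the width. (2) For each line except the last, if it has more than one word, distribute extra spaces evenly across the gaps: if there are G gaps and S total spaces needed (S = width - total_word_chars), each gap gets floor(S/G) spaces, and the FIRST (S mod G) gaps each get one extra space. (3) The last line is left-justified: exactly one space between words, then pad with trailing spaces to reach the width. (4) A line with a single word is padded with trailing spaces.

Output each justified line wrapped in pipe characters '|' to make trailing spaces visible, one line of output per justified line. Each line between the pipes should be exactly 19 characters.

Answer: |photograph   butter|
|heart      dinosaur|
|north  mountain why|
|bee   purple   code|
|bean problem violin|
|brick to           |

Derivation:
Line 1: ['photograph', 'butter'] (min_width=17, slack=2)
Line 2: ['heart', 'dinosaur'] (min_width=14, slack=5)
Line 3: ['north', 'mountain', 'why'] (min_width=18, slack=1)
Line 4: ['bee', 'purple', 'code'] (min_width=15, slack=4)
Line 5: ['bean', 'problem', 'violin'] (min_width=19, slack=0)
Line 6: ['brick', 'to'] (min_width=8, slack=11)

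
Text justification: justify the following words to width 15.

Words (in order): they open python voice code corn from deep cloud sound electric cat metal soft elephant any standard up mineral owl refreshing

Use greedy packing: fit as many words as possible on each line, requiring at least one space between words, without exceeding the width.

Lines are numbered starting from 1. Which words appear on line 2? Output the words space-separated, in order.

Answer: python voice

Derivation:
Line 1: ['they', 'open'] (min_width=9, slack=6)
Line 2: ['python', 'voice'] (min_width=12, slack=3)
Line 3: ['code', 'corn', 'from'] (min_width=14, slack=1)
Line 4: ['deep', 'cloud'] (min_width=10, slack=5)
Line 5: ['sound', 'electric'] (min_width=14, slack=1)
Line 6: ['cat', 'metal', 'soft'] (min_width=14, slack=1)
Line 7: ['elephant', 'any'] (min_width=12, slack=3)
Line 8: ['standard', 'up'] (min_width=11, slack=4)
Line 9: ['mineral', 'owl'] (min_width=11, slack=4)
Line 10: ['refreshing'] (min_width=10, slack=5)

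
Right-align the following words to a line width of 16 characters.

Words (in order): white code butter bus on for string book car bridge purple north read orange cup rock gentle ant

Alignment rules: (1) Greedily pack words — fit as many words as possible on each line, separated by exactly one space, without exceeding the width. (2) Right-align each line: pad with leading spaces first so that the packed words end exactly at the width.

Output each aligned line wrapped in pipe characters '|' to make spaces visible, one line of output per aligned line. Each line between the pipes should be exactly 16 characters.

Answer: |      white code|
|   butter bus on|
| for string book|
|      car bridge|
|    purple north|
| read orange cup|
| rock gentle ant|

Derivation:
Line 1: ['white', 'code'] (min_width=10, slack=6)
Line 2: ['butter', 'bus', 'on'] (min_width=13, slack=3)
Line 3: ['for', 'string', 'book'] (min_width=15, slack=1)
Line 4: ['car', 'bridge'] (min_width=10, slack=6)
Line 5: ['purple', 'north'] (min_width=12, slack=4)
Line 6: ['read', 'orange', 'cup'] (min_width=15, slack=1)
Line 7: ['rock', 'gentle', 'ant'] (min_width=15, slack=1)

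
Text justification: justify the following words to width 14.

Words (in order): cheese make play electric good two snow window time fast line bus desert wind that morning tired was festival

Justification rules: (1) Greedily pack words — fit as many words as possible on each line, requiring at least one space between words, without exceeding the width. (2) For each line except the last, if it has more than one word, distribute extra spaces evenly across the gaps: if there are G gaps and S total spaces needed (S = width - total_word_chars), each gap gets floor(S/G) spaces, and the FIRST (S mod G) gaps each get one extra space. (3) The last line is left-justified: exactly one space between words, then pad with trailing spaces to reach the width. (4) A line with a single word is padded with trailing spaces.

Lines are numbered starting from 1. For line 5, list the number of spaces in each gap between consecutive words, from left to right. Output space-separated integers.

Answer: 2 1

Derivation:
Line 1: ['cheese', 'make'] (min_width=11, slack=3)
Line 2: ['play', 'electric'] (min_width=13, slack=1)
Line 3: ['good', 'two', 'snow'] (min_width=13, slack=1)
Line 4: ['window', 'time'] (min_width=11, slack=3)
Line 5: ['fast', 'line', 'bus'] (min_width=13, slack=1)
Line 6: ['desert', 'wind'] (min_width=11, slack=3)
Line 7: ['that', 'morning'] (min_width=12, slack=2)
Line 8: ['tired', 'was'] (min_width=9, slack=5)
Line 9: ['festival'] (min_width=8, slack=6)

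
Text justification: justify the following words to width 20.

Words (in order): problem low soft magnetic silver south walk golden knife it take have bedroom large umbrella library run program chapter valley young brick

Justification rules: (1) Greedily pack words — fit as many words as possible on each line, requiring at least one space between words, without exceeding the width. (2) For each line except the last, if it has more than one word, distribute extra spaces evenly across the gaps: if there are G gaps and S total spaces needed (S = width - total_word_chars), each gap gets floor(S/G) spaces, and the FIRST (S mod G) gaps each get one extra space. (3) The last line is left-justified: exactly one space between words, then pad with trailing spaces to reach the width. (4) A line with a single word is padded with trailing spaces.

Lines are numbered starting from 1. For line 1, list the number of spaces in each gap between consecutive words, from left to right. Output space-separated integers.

Line 1: ['problem', 'low', 'soft'] (min_width=16, slack=4)
Line 2: ['magnetic', 'silver'] (min_width=15, slack=5)
Line 3: ['south', 'walk', 'golden'] (min_width=17, slack=3)
Line 4: ['knife', 'it', 'take', 'have'] (min_width=18, slack=2)
Line 5: ['bedroom', 'large'] (min_width=13, slack=7)
Line 6: ['umbrella', 'library', 'run'] (min_width=20, slack=0)
Line 7: ['program', 'chapter'] (min_width=15, slack=5)
Line 8: ['valley', 'young', 'brick'] (min_width=18, slack=2)

Answer: 3 3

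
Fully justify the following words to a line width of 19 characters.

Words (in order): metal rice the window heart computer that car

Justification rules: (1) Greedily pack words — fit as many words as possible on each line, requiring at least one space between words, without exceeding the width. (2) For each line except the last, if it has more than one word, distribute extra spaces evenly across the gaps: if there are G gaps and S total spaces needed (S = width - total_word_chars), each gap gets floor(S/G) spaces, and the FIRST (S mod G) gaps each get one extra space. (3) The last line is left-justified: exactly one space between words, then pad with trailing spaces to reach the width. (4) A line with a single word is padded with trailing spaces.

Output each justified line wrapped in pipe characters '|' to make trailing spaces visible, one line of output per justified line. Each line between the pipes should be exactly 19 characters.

Line 1: ['metal', 'rice', 'the'] (min_width=14, slack=5)
Line 2: ['window', 'heart'] (min_width=12, slack=7)
Line 3: ['computer', 'that', 'car'] (min_width=17, slack=2)

Answer: |metal    rice   the|
|window        heart|
|computer that car  |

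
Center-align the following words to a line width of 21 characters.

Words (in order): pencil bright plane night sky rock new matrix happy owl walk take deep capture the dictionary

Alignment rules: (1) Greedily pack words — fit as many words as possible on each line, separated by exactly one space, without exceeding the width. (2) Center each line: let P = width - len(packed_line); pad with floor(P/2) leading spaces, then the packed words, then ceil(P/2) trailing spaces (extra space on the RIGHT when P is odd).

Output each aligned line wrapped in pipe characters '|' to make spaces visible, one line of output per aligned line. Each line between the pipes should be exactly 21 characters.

Answer: | pencil bright plane |
| night sky rock new  |
|matrix happy owl walk|
|take deep capture the|
|     dictionary      |

Derivation:
Line 1: ['pencil', 'bright', 'plane'] (min_width=19, slack=2)
Line 2: ['night', 'sky', 'rock', 'new'] (min_width=18, slack=3)
Line 3: ['matrix', 'happy', 'owl', 'walk'] (min_width=21, slack=0)
Line 4: ['take', 'deep', 'capture', 'the'] (min_width=21, slack=0)
Line 5: ['dictionary'] (min_width=10, slack=11)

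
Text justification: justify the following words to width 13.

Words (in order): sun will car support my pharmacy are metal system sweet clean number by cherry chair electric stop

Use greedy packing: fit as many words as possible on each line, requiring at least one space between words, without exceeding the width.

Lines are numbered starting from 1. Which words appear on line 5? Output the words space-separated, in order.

Answer: sweet clean

Derivation:
Line 1: ['sun', 'will', 'car'] (min_width=12, slack=1)
Line 2: ['support', 'my'] (min_width=10, slack=3)
Line 3: ['pharmacy', 'are'] (min_width=12, slack=1)
Line 4: ['metal', 'system'] (min_width=12, slack=1)
Line 5: ['sweet', 'clean'] (min_width=11, slack=2)
Line 6: ['number', 'by'] (min_width=9, slack=4)
Line 7: ['cherry', 'chair'] (min_width=12, slack=1)
Line 8: ['electric', 'stop'] (min_width=13, slack=0)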